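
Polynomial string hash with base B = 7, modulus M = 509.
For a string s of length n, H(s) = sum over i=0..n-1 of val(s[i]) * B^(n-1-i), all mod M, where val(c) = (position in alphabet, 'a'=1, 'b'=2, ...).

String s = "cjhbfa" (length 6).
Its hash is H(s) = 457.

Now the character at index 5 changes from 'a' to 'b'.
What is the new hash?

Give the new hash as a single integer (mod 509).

Answer: 458

Derivation:
val('a') = 1, val('b') = 2
Position k = 5, exponent = n-1-k = 0
B^0 mod M = 7^0 mod 509 = 1
Delta = (2 - 1) * 1 mod 509 = 1
New hash = (457 + 1) mod 509 = 458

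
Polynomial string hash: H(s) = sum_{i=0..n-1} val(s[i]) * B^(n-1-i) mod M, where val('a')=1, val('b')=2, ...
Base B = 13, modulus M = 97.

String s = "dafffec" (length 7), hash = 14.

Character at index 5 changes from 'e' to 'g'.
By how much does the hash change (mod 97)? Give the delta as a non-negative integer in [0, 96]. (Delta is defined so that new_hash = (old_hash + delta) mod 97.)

Delta formula: (val(new) - val(old)) * B^(n-1-k) mod M
  val('g') - val('e') = 7 - 5 = 2
  B^(n-1-k) = 13^1 mod 97 = 13
  Delta = 2 * 13 mod 97 = 26

Answer: 26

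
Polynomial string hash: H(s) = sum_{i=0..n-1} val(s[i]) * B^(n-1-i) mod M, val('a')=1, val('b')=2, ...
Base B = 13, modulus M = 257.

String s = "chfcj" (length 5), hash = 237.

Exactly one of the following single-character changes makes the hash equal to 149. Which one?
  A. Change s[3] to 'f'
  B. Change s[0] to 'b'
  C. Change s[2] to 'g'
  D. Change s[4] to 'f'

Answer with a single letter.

Option A: s[3]='c'->'f', delta=(6-3)*13^1 mod 257 = 39, hash=237+39 mod 257 = 19
Option B: s[0]='c'->'b', delta=(2-3)*13^4 mod 257 = 223, hash=237+223 mod 257 = 203
Option C: s[2]='f'->'g', delta=(7-6)*13^2 mod 257 = 169, hash=237+169 mod 257 = 149 <-- target
Option D: s[4]='j'->'f', delta=(6-10)*13^0 mod 257 = 253, hash=237+253 mod 257 = 233

Answer: C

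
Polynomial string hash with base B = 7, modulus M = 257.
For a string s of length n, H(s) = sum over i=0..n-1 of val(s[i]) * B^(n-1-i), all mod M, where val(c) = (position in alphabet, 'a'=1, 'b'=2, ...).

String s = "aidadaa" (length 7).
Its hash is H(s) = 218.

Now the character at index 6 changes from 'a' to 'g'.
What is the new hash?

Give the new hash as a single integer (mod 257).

Answer: 224

Derivation:
val('a') = 1, val('g') = 7
Position k = 6, exponent = n-1-k = 0
B^0 mod M = 7^0 mod 257 = 1
Delta = (7 - 1) * 1 mod 257 = 6
New hash = (218 + 6) mod 257 = 224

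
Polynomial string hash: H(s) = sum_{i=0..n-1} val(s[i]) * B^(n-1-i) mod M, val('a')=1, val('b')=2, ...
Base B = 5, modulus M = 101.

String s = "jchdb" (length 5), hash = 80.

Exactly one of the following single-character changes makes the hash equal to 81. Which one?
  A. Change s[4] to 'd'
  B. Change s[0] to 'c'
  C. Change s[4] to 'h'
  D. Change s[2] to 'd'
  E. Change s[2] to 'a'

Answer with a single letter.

Option A: s[4]='b'->'d', delta=(4-2)*5^0 mod 101 = 2, hash=80+2 mod 101 = 82
Option B: s[0]='j'->'c', delta=(3-10)*5^4 mod 101 = 69, hash=80+69 mod 101 = 48
Option C: s[4]='b'->'h', delta=(8-2)*5^0 mod 101 = 6, hash=80+6 mod 101 = 86
Option D: s[2]='h'->'d', delta=(4-8)*5^2 mod 101 = 1, hash=80+1 mod 101 = 81 <-- target
Option E: s[2]='h'->'a', delta=(1-8)*5^2 mod 101 = 27, hash=80+27 mod 101 = 6

Answer: D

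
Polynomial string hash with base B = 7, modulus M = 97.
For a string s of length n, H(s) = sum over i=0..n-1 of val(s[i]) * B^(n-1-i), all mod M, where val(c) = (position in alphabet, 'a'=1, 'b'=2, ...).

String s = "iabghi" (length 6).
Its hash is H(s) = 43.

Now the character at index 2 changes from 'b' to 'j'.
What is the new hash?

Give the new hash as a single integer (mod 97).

Answer: 71

Derivation:
val('b') = 2, val('j') = 10
Position k = 2, exponent = n-1-k = 3
B^3 mod M = 7^3 mod 97 = 52
Delta = (10 - 2) * 52 mod 97 = 28
New hash = (43 + 28) mod 97 = 71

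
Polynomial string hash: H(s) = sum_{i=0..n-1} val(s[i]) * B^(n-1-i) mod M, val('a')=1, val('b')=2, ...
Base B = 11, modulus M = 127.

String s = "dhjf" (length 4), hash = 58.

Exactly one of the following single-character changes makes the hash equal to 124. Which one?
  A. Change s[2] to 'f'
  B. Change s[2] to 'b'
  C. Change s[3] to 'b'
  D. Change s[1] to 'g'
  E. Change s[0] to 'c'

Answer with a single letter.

Option A: s[2]='j'->'f', delta=(6-10)*11^1 mod 127 = 83, hash=58+83 mod 127 = 14
Option B: s[2]='j'->'b', delta=(2-10)*11^1 mod 127 = 39, hash=58+39 mod 127 = 97
Option C: s[3]='f'->'b', delta=(2-6)*11^0 mod 127 = 123, hash=58+123 mod 127 = 54
Option D: s[1]='h'->'g', delta=(7-8)*11^2 mod 127 = 6, hash=58+6 mod 127 = 64
Option E: s[0]='d'->'c', delta=(3-4)*11^3 mod 127 = 66, hash=58+66 mod 127 = 124 <-- target

Answer: E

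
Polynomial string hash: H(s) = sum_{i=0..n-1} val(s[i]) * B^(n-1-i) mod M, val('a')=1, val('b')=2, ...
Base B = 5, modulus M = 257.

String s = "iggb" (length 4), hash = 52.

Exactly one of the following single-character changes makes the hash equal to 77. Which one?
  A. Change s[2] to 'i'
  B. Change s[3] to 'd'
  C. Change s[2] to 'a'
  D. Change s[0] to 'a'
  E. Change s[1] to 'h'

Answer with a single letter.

Answer: E

Derivation:
Option A: s[2]='g'->'i', delta=(9-7)*5^1 mod 257 = 10, hash=52+10 mod 257 = 62
Option B: s[3]='b'->'d', delta=(4-2)*5^0 mod 257 = 2, hash=52+2 mod 257 = 54
Option C: s[2]='g'->'a', delta=(1-7)*5^1 mod 257 = 227, hash=52+227 mod 257 = 22
Option D: s[0]='i'->'a', delta=(1-9)*5^3 mod 257 = 28, hash=52+28 mod 257 = 80
Option E: s[1]='g'->'h', delta=(8-7)*5^2 mod 257 = 25, hash=52+25 mod 257 = 77 <-- target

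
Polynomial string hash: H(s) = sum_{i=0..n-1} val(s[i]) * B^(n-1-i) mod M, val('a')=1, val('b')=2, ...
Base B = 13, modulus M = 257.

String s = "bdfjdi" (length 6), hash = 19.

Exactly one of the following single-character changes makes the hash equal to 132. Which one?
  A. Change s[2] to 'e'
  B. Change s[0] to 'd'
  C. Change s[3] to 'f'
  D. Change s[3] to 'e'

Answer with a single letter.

Option A: s[2]='f'->'e', delta=(5-6)*13^3 mod 257 = 116, hash=19+116 mod 257 = 135
Option B: s[0]='b'->'d', delta=(4-2)*13^5 mod 257 = 113, hash=19+113 mod 257 = 132 <-- target
Option C: s[3]='j'->'f', delta=(6-10)*13^2 mod 257 = 95, hash=19+95 mod 257 = 114
Option D: s[3]='j'->'e', delta=(5-10)*13^2 mod 257 = 183, hash=19+183 mod 257 = 202

Answer: B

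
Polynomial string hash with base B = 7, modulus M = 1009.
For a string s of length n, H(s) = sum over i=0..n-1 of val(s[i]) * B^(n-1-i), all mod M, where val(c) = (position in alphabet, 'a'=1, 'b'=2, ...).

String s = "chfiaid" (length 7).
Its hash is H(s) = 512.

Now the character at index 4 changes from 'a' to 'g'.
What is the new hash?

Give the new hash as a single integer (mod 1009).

Answer: 806

Derivation:
val('a') = 1, val('g') = 7
Position k = 4, exponent = n-1-k = 2
B^2 mod M = 7^2 mod 1009 = 49
Delta = (7 - 1) * 49 mod 1009 = 294
New hash = (512 + 294) mod 1009 = 806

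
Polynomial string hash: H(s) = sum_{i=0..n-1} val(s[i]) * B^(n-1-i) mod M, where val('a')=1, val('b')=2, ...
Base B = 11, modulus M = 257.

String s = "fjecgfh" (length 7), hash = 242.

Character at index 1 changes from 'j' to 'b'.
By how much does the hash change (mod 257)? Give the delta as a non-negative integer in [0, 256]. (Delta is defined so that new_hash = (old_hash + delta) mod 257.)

Answer: 190

Derivation:
Delta formula: (val(new) - val(old)) * B^(n-1-k) mod M
  val('b') - val('j') = 2 - 10 = -8
  B^(n-1-k) = 11^5 mod 257 = 169
  Delta = -8 * 169 mod 257 = 190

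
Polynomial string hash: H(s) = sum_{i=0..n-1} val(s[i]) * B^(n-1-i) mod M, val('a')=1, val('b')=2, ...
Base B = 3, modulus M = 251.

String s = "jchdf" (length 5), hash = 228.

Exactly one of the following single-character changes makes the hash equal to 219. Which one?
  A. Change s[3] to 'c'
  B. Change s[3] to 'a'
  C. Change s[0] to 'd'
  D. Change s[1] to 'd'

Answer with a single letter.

Option A: s[3]='d'->'c', delta=(3-4)*3^1 mod 251 = 248, hash=228+248 mod 251 = 225
Option B: s[3]='d'->'a', delta=(1-4)*3^1 mod 251 = 242, hash=228+242 mod 251 = 219 <-- target
Option C: s[0]='j'->'d', delta=(4-10)*3^4 mod 251 = 16, hash=228+16 mod 251 = 244
Option D: s[1]='c'->'d', delta=(4-3)*3^3 mod 251 = 27, hash=228+27 mod 251 = 4

Answer: B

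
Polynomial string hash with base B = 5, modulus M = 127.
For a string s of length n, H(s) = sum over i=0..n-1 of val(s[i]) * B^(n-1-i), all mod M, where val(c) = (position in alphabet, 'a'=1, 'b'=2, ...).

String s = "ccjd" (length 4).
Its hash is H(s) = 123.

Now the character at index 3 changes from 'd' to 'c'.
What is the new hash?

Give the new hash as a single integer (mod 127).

Answer: 122

Derivation:
val('d') = 4, val('c') = 3
Position k = 3, exponent = n-1-k = 0
B^0 mod M = 5^0 mod 127 = 1
Delta = (3 - 4) * 1 mod 127 = 126
New hash = (123 + 126) mod 127 = 122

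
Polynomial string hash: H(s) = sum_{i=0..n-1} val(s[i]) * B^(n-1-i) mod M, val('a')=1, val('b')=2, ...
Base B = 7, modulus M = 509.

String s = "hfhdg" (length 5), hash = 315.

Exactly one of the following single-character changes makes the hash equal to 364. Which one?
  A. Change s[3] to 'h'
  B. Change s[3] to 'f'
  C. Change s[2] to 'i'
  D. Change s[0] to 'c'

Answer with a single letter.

Answer: C

Derivation:
Option A: s[3]='d'->'h', delta=(8-4)*7^1 mod 509 = 28, hash=315+28 mod 509 = 343
Option B: s[3]='d'->'f', delta=(6-4)*7^1 mod 509 = 14, hash=315+14 mod 509 = 329
Option C: s[2]='h'->'i', delta=(9-8)*7^2 mod 509 = 49, hash=315+49 mod 509 = 364 <-- target
Option D: s[0]='h'->'c', delta=(3-8)*7^4 mod 509 = 211, hash=315+211 mod 509 = 17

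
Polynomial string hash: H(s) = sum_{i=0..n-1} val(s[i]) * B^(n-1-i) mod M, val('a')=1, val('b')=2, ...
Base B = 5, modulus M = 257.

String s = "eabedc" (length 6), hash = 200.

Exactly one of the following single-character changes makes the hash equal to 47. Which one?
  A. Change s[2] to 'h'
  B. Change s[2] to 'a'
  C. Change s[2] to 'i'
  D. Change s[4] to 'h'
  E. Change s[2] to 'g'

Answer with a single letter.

Option A: s[2]='b'->'h', delta=(8-2)*5^3 mod 257 = 236, hash=200+236 mod 257 = 179
Option B: s[2]='b'->'a', delta=(1-2)*5^3 mod 257 = 132, hash=200+132 mod 257 = 75
Option C: s[2]='b'->'i', delta=(9-2)*5^3 mod 257 = 104, hash=200+104 mod 257 = 47 <-- target
Option D: s[4]='d'->'h', delta=(8-4)*5^1 mod 257 = 20, hash=200+20 mod 257 = 220
Option E: s[2]='b'->'g', delta=(7-2)*5^3 mod 257 = 111, hash=200+111 mod 257 = 54

Answer: C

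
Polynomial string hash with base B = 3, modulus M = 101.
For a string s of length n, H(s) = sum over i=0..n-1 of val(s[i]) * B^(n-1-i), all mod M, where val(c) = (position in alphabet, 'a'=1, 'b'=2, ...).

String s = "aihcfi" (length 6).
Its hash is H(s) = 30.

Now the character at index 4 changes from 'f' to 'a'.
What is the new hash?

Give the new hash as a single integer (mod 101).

Answer: 15

Derivation:
val('f') = 6, val('a') = 1
Position k = 4, exponent = n-1-k = 1
B^1 mod M = 3^1 mod 101 = 3
Delta = (1 - 6) * 3 mod 101 = 86
New hash = (30 + 86) mod 101 = 15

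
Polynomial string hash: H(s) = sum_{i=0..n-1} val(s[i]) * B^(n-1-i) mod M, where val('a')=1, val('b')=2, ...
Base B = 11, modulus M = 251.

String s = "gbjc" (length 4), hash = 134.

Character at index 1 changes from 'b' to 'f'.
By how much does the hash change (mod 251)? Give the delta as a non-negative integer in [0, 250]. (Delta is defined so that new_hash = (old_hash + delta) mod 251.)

Delta formula: (val(new) - val(old)) * B^(n-1-k) mod M
  val('f') - val('b') = 6 - 2 = 4
  B^(n-1-k) = 11^2 mod 251 = 121
  Delta = 4 * 121 mod 251 = 233

Answer: 233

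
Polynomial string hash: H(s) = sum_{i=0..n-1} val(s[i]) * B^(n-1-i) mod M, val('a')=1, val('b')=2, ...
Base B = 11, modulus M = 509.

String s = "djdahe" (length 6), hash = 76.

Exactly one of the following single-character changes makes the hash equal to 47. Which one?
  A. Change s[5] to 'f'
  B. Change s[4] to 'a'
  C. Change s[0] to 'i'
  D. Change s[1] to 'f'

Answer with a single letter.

Option A: s[5]='e'->'f', delta=(6-5)*11^0 mod 509 = 1, hash=76+1 mod 509 = 77
Option B: s[4]='h'->'a', delta=(1-8)*11^1 mod 509 = 432, hash=76+432 mod 509 = 508
Option C: s[0]='d'->'i', delta=(9-4)*11^5 mod 509 = 17, hash=76+17 mod 509 = 93
Option D: s[1]='j'->'f', delta=(6-10)*11^4 mod 509 = 480, hash=76+480 mod 509 = 47 <-- target

Answer: D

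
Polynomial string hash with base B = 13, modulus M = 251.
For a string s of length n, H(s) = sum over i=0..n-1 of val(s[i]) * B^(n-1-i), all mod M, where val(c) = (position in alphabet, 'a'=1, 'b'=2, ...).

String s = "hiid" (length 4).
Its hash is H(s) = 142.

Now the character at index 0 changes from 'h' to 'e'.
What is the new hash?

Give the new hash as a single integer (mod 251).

Answer: 77

Derivation:
val('h') = 8, val('e') = 5
Position k = 0, exponent = n-1-k = 3
B^3 mod M = 13^3 mod 251 = 189
Delta = (5 - 8) * 189 mod 251 = 186
New hash = (142 + 186) mod 251 = 77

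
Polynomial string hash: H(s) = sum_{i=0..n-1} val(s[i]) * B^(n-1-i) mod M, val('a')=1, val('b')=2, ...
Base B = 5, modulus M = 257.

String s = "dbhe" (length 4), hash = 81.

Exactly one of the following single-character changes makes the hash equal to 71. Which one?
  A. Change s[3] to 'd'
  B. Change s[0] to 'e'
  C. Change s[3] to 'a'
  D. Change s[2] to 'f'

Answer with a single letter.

Option A: s[3]='e'->'d', delta=(4-5)*5^0 mod 257 = 256, hash=81+256 mod 257 = 80
Option B: s[0]='d'->'e', delta=(5-4)*5^3 mod 257 = 125, hash=81+125 mod 257 = 206
Option C: s[3]='e'->'a', delta=(1-5)*5^0 mod 257 = 253, hash=81+253 mod 257 = 77
Option D: s[2]='h'->'f', delta=(6-8)*5^1 mod 257 = 247, hash=81+247 mod 257 = 71 <-- target

Answer: D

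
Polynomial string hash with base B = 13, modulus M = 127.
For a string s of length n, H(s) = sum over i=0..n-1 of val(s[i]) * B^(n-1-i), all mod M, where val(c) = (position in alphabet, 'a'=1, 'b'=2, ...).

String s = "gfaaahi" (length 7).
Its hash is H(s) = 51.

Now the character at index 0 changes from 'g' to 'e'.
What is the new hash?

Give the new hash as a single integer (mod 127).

val('g') = 7, val('e') = 5
Position k = 0, exponent = n-1-k = 6
B^6 mod M = 13^6 mod 127 = 47
Delta = (5 - 7) * 47 mod 127 = 33
New hash = (51 + 33) mod 127 = 84

Answer: 84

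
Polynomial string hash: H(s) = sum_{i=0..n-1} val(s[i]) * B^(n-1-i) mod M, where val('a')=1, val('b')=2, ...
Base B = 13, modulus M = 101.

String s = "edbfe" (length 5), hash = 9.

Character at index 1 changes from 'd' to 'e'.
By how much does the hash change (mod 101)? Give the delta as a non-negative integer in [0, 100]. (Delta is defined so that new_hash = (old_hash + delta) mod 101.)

Answer: 76

Derivation:
Delta formula: (val(new) - val(old)) * B^(n-1-k) mod M
  val('e') - val('d') = 5 - 4 = 1
  B^(n-1-k) = 13^3 mod 101 = 76
  Delta = 1 * 76 mod 101 = 76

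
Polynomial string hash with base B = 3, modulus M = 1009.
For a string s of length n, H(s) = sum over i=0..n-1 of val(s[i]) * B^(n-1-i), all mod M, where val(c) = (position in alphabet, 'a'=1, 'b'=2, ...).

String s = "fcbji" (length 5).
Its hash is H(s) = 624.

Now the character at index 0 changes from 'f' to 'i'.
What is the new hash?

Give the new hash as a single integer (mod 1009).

Answer: 867

Derivation:
val('f') = 6, val('i') = 9
Position k = 0, exponent = n-1-k = 4
B^4 mod M = 3^4 mod 1009 = 81
Delta = (9 - 6) * 81 mod 1009 = 243
New hash = (624 + 243) mod 1009 = 867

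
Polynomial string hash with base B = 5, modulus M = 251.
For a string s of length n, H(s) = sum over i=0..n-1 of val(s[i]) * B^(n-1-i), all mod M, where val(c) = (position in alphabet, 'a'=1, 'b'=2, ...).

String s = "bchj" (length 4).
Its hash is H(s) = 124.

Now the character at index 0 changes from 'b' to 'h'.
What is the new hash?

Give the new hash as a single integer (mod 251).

val('b') = 2, val('h') = 8
Position k = 0, exponent = n-1-k = 3
B^3 mod M = 5^3 mod 251 = 125
Delta = (8 - 2) * 125 mod 251 = 248
New hash = (124 + 248) mod 251 = 121

Answer: 121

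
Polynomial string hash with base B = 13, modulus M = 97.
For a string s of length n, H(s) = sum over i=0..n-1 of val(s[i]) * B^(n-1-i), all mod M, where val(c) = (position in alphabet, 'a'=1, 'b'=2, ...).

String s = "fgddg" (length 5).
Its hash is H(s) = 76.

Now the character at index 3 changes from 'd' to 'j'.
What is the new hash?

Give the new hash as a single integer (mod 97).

val('d') = 4, val('j') = 10
Position k = 3, exponent = n-1-k = 1
B^1 mod M = 13^1 mod 97 = 13
Delta = (10 - 4) * 13 mod 97 = 78
New hash = (76 + 78) mod 97 = 57

Answer: 57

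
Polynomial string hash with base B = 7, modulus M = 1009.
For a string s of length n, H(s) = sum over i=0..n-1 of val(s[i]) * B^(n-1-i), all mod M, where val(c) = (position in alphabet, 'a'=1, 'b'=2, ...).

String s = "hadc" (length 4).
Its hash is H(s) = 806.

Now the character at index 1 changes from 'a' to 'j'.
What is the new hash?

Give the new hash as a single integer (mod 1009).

Answer: 238

Derivation:
val('a') = 1, val('j') = 10
Position k = 1, exponent = n-1-k = 2
B^2 mod M = 7^2 mod 1009 = 49
Delta = (10 - 1) * 49 mod 1009 = 441
New hash = (806 + 441) mod 1009 = 238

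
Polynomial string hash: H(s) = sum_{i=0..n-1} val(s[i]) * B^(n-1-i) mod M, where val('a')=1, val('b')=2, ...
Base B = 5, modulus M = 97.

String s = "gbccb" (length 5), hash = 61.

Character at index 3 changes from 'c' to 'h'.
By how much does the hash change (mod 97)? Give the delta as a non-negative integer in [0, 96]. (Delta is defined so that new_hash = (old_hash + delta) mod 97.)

Delta formula: (val(new) - val(old)) * B^(n-1-k) mod M
  val('h') - val('c') = 8 - 3 = 5
  B^(n-1-k) = 5^1 mod 97 = 5
  Delta = 5 * 5 mod 97 = 25

Answer: 25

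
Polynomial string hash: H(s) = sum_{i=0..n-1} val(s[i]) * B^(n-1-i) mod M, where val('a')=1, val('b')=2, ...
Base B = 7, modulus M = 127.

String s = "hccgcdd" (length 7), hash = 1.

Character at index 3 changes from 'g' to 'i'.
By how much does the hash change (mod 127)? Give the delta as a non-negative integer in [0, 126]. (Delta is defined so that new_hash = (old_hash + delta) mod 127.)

Answer: 51

Derivation:
Delta formula: (val(new) - val(old)) * B^(n-1-k) mod M
  val('i') - val('g') = 9 - 7 = 2
  B^(n-1-k) = 7^3 mod 127 = 89
  Delta = 2 * 89 mod 127 = 51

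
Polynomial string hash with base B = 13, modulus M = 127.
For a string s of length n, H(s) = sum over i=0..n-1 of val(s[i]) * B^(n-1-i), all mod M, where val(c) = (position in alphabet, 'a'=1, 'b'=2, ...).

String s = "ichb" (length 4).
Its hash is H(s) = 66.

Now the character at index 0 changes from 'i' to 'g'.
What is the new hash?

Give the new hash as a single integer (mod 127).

Answer: 117

Derivation:
val('i') = 9, val('g') = 7
Position k = 0, exponent = n-1-k = 3
B^3 mod M = 13^3 mod 127 = 38
Delta = (7 - 9) * 38 mod 127 = 51
New hash = (66 + 51) mod 127 = 117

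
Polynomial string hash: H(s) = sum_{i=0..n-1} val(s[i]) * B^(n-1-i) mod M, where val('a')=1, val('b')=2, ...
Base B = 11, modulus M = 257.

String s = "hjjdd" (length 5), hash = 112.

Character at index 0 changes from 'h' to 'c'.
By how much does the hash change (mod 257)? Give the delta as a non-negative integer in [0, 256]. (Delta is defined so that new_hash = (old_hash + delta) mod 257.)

Delta formula: (val(new) - val(old)) * B^(n-1-k) mod M
  val('c') - val('h') = 3 - 8 = -5
  B^(n-1-k) = 11^4 mod 257 = 249
  Delta = -5 * 249 mod 257 = 40

Answer: 40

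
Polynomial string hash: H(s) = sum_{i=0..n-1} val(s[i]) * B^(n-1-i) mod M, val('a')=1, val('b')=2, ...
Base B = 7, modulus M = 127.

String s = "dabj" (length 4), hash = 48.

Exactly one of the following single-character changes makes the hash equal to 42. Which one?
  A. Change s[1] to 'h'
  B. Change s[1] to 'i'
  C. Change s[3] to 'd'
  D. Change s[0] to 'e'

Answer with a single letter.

Option A: s[1]='a'->'h', delta=(8-1)*7^2 mod 127 = 89, hash=48+89 mod 127 = 10
Option B: s[1]='a'->'i', delta=(9-1)*7^2 mod 127 = 11, hash=48+11 mod 127 = 59
Option C: s[3]='j'->'d', delta=(4-10)*7^0 mod 127 = 121, hash=48+121 mod 127 = 42 <-- target
Option D: s[0]='d'->'e', delta=(5-4)*7^3 mod 127 = 89, hash=48+89 mod 127 = 10

Answer: C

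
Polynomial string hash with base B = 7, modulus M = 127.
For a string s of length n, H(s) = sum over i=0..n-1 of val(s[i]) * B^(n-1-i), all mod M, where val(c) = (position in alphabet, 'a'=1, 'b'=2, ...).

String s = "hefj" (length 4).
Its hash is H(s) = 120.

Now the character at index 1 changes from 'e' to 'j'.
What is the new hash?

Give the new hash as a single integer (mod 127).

Answer: 111

Derivation:
val('e') = 5, val('j') = 10
Position k = 1, exponent = n-1-k = 2
B^2 mod M = 7^2 mod 127 = 49
Delta = (10 - 5) * 49 mod 127 = 118
New hash = (120 + 118) mod 127 = 111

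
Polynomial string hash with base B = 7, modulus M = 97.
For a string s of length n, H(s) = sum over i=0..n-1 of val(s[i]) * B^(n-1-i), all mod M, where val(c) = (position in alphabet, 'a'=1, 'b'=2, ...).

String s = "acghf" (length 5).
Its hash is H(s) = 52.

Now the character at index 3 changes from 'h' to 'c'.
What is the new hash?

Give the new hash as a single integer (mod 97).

Answer: 17

Derivation:
val('h') = 8, val('c') = 3
Position k = 3, exponent = n-1-k = 1
B^1 mod M = 7^1 mod 97 = 7
Delta = (3 - 8) * 7 mod 97 = 62
New hash = (52 + 62) mod 97 = 17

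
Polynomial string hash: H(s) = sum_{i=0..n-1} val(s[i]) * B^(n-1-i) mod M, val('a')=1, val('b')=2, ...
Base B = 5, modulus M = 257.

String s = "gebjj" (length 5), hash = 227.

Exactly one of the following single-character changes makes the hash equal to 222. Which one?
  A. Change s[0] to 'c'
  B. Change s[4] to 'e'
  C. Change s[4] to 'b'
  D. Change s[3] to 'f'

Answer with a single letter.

Answer: B

Derivation:
Option A: s[0]='g'->'c', delta=(3-7)*5^4 mod 257 = 70, hash=227+70 mod 257 = 40
Option B: s[4]='j'->'e', delta=(5-10)*5^0 mod 257 = 252, hash=227+252 mod 257 = 222 <-- target
Option C: s[4]='j'->'b', delta=(2-10)*5^0 mod 257 = 249, hash=227+249 mod 257 = 219
Option D: s[3]='j'->'f', delta=(6-10)*5^1 mod 257 = 237, hash=227+237 mod 257 = 207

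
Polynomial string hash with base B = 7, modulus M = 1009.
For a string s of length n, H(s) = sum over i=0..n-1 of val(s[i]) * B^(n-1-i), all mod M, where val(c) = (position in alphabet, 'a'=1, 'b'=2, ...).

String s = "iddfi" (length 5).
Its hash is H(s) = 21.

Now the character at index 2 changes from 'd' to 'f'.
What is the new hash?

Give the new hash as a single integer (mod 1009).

Answer: 119

Derivation:
val('d') = 4, val('f') = 6
Position k = 2, exponent = n-1-k = 2
B^2 mod M = 7^2 mod 1009 = 49
Delta = (6 - 4) * 49 mod 1009 = 98
New hash = (21 + 98) mod 1009 = 119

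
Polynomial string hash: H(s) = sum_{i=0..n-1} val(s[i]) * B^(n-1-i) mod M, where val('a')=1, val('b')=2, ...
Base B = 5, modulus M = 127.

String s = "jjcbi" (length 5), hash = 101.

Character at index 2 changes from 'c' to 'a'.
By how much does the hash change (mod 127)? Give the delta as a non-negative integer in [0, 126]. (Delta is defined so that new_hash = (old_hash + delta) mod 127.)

Answer: 77

Derivation:
Delta formula: (val(new) - val(old)) * B^(n-1-k) mod M
  val('a') - val('c') = 1 - 3 = -2
  B^(n-1-k) = 5^2 mod 127 = 25
  Delta = -2 * 25 mod 127 = 77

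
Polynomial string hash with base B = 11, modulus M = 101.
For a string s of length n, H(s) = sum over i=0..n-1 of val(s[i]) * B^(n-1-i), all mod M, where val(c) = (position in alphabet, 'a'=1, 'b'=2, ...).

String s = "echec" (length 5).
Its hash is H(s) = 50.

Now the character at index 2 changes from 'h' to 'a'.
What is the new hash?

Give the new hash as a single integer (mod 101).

Answer: 11

Derivation:
val('h') = 8, val('a') = 1
Position k = 2, exponent = n-1-k = 2
B^2 mod M = 11^2 mod 101 = 20
Delta = (1 - 8) * 20 mod 101 = 62
New hash = (50 + 62) mod 101 = 11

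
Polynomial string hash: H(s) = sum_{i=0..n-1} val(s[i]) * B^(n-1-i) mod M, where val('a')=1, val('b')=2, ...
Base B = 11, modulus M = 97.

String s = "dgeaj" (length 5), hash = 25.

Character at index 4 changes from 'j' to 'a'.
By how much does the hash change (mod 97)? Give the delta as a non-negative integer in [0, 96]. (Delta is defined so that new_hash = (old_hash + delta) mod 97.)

Delta formula: (val(new) - val(old)) * B^(n-1-k) mod M
  val('a') - val('j') = 1 - 10 = -9
  B^(n-1-k) = 11^0 mod 97 = 1
  Delta = -9 * 1 mod 97 = 88

Answer: 88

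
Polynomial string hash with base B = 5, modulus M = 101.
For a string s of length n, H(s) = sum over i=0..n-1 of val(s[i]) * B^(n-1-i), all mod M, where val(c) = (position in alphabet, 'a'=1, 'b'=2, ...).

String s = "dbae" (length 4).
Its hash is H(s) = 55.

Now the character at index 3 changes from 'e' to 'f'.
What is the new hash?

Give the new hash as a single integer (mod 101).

Answer: 56

Derivation:
val('e') = 5, val('f') = 6
Position k = 3, exponent = n-1-k = 0
B^0 mod M = 5^0 mod 101 = 1
Delta = (6 - 5) * 1 mod 101 = 1
New hash = (55 + 1) mod 101 = 56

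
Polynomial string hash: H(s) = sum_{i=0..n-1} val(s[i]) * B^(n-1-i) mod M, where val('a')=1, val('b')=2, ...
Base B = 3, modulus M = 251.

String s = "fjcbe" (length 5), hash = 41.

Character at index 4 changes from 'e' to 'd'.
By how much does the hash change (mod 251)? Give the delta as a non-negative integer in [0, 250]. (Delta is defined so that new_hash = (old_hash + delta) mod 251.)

Delta formula: (val(new) - val(old)) * B^(n-1-k) mod M
  val('d') - val('e') = 4 - 5 = -1
  B^(n-1-k) = 3^0 mod 251 = 1
  Delta = -1 * 1 mod 251 = 250

Answer: 250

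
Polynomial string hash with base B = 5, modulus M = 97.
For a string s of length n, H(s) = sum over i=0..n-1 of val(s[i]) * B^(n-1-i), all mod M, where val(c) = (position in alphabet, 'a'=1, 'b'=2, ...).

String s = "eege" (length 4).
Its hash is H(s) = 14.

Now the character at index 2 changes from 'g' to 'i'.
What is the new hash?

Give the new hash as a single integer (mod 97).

Answer: 24

Derivation:
val('g') = 7, val('i') = 9
Position k = 2, exponent = n-1-k = 1
B^1 mod M = 5^1 mod 97 = 5
Delta = (9 - 7) * 5 mod 97 = 10
New hash = (14 + 10) mod 97 = 24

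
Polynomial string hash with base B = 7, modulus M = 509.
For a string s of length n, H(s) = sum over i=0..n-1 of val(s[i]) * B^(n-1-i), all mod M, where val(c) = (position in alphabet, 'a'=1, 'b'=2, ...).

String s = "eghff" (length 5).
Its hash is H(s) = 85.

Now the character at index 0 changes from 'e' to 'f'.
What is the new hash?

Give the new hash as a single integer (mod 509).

val('e') = 5, val('f') = 6
Position k = 0, exponent = n-1-k = 4
B^4 mod M = 7^4 mod 509 = 365
Delta = (6 - 5) * 365 mod 509 = 365
New hash = (85 + 365) mod 509 = 450

Answer: 450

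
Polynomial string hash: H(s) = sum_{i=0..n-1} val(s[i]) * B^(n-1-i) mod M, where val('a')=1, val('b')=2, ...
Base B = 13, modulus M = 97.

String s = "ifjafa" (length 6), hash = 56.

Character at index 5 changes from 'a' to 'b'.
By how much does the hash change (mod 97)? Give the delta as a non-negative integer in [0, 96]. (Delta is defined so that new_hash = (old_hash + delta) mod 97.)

Answer: 1

Derivation:
Delta formula: (val(new) - val(old)) * B^(n-1-k) mod M
  val('b') - val('a') = 2 - 1 = 1
  B^(n-1-k) = 13^0 mod 97 = 1
  Delta = 1 * 1 mod 97 = 1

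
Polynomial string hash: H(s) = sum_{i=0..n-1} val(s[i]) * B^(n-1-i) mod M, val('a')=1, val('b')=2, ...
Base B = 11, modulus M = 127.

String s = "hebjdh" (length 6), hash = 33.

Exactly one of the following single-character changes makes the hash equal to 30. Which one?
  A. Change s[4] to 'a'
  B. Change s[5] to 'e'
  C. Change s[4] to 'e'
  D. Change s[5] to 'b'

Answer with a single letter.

Option A: s[4]='d'->'a', delta=(1-4)*11^1 mod 127 = 94, hash=33+94 mod 127 = 0
Option B: s[5]='h'->'e', delta=(5-8)*11^0 mod 127 = 124, hash=33+124 mod 127 = 30 <-- target
Option C: s[4]='d'->'e', delta=(5-4)*11^1 mod 127 = 11, hash=33+11 mod 127 = 44
Option D: s[5]='h'->'b', delta=(2-8)*11^0 mod 127 = 121, hash=33+121 mod 127 = 27

Answer: B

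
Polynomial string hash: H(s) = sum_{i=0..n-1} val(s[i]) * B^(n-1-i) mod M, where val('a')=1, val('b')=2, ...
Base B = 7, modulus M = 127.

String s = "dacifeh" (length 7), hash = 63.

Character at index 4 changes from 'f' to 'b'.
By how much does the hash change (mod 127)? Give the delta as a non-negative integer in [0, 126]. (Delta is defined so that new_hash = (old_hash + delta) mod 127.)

Delta formula: (val(new) - val(old)) * B^(n-1-k) mod M
  val('b') - val('f') = 2 - 6 = -4
  B^(n-1-k) = 7^2 mod 127 = 49
  Delta = -4 * 49 mod 127 = 58

Answer: 58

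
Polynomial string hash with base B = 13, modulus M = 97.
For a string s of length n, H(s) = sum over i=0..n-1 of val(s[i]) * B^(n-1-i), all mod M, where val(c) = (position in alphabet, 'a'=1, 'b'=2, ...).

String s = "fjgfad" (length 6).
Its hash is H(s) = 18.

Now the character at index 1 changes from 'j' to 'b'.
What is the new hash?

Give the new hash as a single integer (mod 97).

val('j') = 10, val('b') = 2
Position k = 1, exponent = n-1-k = 4
B^4 mod M = 13^4 mod 97 = 43
Delta = (2 - 10) * 43 mod 97 = 44
New hash = (18 + 44) mod 97 = 62

Answer: 62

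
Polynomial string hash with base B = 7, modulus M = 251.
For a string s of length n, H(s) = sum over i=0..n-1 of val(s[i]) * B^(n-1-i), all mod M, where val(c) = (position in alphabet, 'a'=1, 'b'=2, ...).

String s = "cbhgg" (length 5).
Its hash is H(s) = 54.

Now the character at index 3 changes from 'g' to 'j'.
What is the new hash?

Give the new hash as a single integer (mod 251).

val('g') = 7, val('j') = 10
Position k = 3, exponent = n-1-k = 1
B^1 mod M = 7^1 mod 251 = 7
Delta = (10 - 7) * 7 mod 251 = 21
New hash = (54 + 21) mod 251 = 75

Answer: 75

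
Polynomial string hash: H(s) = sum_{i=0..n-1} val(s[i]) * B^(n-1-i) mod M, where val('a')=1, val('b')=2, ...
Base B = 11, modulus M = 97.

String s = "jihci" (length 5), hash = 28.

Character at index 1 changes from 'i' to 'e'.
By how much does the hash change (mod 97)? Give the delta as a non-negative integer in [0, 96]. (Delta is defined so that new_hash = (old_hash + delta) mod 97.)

Answer: 11

Derivation:
Delta formula: (val(new) - val(old)) * B^(n-1-k) mod M
  val('e') - val('i') = 5 - 9 = -4
  B^(n-1-k) = 11^3 mod 97 = 70
  Delta = -4 * 70 mod 97 = 11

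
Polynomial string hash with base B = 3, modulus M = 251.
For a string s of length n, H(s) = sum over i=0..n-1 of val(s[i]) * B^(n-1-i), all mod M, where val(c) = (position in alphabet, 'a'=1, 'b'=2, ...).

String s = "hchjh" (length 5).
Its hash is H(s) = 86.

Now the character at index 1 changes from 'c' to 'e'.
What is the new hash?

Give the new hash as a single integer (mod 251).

val('c') = 3, val('e') = 5
Position k = 1, exponent = n-1-k = 3
B^3 mod M = 3^3 mod 251 = 27
Delta = (5 - 3) * 27 mod 251 = 54
New hash = (86 + 54) mod 251 = 140

Answer: 140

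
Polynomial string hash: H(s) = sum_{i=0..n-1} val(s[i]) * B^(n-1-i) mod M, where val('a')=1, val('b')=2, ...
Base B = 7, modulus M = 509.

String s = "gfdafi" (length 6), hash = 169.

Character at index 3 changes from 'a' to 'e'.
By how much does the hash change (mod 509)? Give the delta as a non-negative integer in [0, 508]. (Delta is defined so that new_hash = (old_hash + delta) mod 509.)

Delta formula: (val(new) - val(old)) * B^(n-1-k) mod M
  val('e') - val('a') = 5 - 1 = 4
  B^(n-1-k) = 7^2 mod 509 = 49
  Delta = 4 * 49 mod 509 = 196

Answer: 196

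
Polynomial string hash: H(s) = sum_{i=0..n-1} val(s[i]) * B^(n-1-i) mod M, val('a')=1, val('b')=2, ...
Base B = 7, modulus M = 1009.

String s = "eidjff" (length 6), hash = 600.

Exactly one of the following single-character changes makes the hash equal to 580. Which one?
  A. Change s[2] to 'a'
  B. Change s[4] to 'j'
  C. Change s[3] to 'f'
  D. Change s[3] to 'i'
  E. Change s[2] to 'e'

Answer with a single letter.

Option A: s[2]='d'->'a', delta=(1-4)*7^3 mod 1009 = 989, hash=600+989 mod 1009 = 580 <-- target
Option B: s[4]='f'->'j', delta=(10-6)*7^1 mod 1009 = 28, hash=600+28 mod 1009 = 628
Option C: s[3]='j'->'f', delta=(6-10)*7^2 mod 1009 = 813, hash=600+813 mod 1009 = 404
Option D: s[3]='j'->'i', delta=(9-10)*7^2 mod 1009 = 960, hash=600+960 mod 1009 = 551
Option E: s[2]='d'->'e', delta=(5-4)*7^3 mod 1009 = 343, hash=600+343 mod 1009 = 943

Answer: A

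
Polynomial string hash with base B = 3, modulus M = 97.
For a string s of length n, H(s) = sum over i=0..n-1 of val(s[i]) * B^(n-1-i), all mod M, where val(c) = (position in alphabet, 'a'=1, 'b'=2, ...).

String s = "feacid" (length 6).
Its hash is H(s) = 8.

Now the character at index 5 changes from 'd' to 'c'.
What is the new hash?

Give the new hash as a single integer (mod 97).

val('d') = 4, val('c') = 3
Position k = 5, exponent = n-1-k = 0
B^0 mod M = 3^0 mod 97 = 1
Delta = (3 - 4) * 1 mod 97 = 96
New hash = (8 + 96) mod 97 = 7

Answer: 7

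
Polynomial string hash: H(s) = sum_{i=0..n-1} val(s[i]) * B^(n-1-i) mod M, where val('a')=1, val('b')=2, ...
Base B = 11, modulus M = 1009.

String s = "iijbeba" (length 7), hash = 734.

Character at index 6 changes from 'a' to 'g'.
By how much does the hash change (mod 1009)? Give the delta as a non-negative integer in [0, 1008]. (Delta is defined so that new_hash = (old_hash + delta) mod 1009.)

Delta formula: (val(new) - val(old)) * B^(n-1-k) mod M
  val('g') - val('a') = 7 - 1 = 6
  B^(n-1-k) = 11^0 mod 1009 = 1
  Delta = 6 * 1 mod 1009 = 6

Answer: 6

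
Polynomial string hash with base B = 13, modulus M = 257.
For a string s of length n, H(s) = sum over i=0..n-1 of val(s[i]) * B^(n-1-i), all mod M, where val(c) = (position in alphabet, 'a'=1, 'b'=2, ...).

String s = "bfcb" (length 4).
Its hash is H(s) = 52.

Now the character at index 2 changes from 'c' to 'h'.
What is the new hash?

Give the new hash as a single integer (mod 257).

val('c') = 3, val('h') = 8
Position k = 2, exponent = n-1-k = 1
B^1 mod M = 13^1 mod 257 = 13
Delta = (8 - 3) * 13 mod 257 = 65
New hash = (52 + 65) mod 257 = 117

Answer: 117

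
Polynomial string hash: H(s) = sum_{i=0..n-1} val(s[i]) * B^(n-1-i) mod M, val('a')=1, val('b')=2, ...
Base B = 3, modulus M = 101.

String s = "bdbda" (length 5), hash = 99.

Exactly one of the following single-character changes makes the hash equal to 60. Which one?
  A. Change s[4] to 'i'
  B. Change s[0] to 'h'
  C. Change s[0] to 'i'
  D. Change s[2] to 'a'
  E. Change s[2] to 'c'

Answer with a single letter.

Answer: C

Derivation:
Option A: s[4]='a'->'i', delta=(9-1)*3^0 mod 101 = 8, hash=99+8 mod 101 = 6
Option B: s[0]='b'->'h', delta=(8-2)*3^4 mod 101 = 82, hash=99+82 mod 101 = 80
Option C: s[0]='b'->'i', delta=(9-2)*3^4 mod 101 = 62, hash=99+62 mod 101 = 60 <-- target
Option D: s[2]='b'->'a', delta=(1-2)*3^2 mod 101 = 92, hash=99+92 mod 101 = 90
Option E: s[2]='b'->'c', delta=(3-2)*3^2 mod 101 = 9, hash=99+9 mod 101 = 7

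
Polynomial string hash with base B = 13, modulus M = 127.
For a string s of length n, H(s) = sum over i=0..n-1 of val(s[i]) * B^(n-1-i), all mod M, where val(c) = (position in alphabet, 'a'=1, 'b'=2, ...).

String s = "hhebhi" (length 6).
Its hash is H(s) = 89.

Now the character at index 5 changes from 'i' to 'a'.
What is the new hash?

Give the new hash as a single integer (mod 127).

val('i') = 9, val('a') = 1
Position k = 5, exponent = n-1-k = 0
B^0 mod M = 13^0 mod 127 = 1
Delta = (1 - 9) * 1 mod 127 = 119
New hash = (89 + 119) mod 127 = 81

Answer: 81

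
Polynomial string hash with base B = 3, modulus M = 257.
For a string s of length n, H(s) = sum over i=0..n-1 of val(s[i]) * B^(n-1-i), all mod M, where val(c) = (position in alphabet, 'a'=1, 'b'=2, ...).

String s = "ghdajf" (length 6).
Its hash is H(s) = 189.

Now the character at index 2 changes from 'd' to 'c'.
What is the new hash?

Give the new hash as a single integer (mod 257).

Answer: 162

Derivation:
val('d') = 4, val('c') = 3
Position k = 2, exponent = n-1-k = 3
B^3 mod M = 3^3 mod 257 = 27
Delta = (3 - 4) * 27 mod 257 = 230
New hash = (189 + 230) mod 257 = 162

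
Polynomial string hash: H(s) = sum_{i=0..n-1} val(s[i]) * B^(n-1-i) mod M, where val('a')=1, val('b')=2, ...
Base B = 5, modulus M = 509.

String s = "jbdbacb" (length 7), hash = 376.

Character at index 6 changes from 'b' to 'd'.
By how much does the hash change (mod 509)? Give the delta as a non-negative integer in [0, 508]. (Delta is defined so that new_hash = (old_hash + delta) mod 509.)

Answer: 2

Derivation:
Delta formula: (val(new) - val(old)) * B^(n-1-k) mod M
  val('d') - val('b') = 4 - 2 = 2
  B^(n-1-k) = 5^0 mod 509 = 1
  Delta = 2 * 1 mod 509 = 2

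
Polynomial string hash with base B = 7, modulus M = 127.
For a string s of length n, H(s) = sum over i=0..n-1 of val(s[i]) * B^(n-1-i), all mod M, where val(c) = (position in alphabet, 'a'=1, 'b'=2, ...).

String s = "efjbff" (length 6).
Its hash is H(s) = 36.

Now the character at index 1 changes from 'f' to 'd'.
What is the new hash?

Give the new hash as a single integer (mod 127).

val('f') = 6, val('d') = 4
Position k = 1, exponent = n-1-k = 4
B^4 mod M = 7^4 mod 127 = 115
Delta = (4 - 6) * 115 mod 127 = 24
New hash = (36 + 24) mod 127 = 60

Answer: 60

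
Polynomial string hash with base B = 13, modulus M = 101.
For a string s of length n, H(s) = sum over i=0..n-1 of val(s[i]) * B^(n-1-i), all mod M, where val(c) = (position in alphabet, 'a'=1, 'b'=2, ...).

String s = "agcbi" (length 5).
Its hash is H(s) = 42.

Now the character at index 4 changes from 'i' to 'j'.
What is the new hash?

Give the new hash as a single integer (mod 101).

val('i') = 9, val('j') = 10
Position k = 4, exponent = n-1-k = 0
B^0 mod M = 13^0 mod 101 = 1
Delta = (10 - 9) * 1 mod 101 = 1
New hash = (42 + 1) mod 101 = 43

Answer: 43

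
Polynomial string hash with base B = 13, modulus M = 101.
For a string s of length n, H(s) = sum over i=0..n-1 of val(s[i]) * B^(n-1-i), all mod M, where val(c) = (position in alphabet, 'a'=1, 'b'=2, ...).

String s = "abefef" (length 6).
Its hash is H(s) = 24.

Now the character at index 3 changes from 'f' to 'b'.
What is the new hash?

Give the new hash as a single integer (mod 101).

val('f') = 6, val('b') = 2
Position k = 3, exponent = n-1-k = 2
B^2 mod M = 13^2 mod 101 = 68
Delta = (2 - 6) * 68 mod 101 = 31
New hash = (24 + 31) mod 101 = 55

Answer: 55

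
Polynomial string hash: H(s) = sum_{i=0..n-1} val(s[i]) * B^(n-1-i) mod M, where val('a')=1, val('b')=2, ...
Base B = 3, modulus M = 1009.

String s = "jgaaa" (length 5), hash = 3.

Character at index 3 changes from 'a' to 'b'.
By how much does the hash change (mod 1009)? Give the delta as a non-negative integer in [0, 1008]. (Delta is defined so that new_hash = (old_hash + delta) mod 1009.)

Answer: 3

Derivation:
Delta formula: (val(new) - val(old)) * B^(n-1-k) mod M
  val('b') - val('a') = 2 - 1 = 1
  B^(n-1-k) = 3^1 mod 1009 = 3
  Delta = 1 * 3 mod 1009 = 3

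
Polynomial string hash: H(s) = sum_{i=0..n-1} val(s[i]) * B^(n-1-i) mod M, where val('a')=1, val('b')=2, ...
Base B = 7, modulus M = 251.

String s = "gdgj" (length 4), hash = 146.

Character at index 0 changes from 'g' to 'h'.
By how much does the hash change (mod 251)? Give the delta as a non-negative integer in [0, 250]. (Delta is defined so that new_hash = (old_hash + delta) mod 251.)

Answer: 92

Derivation:
Delta formula: (val(new) - val(old)) * B^(n-1-k) mod M
  val('h') - val('g') = 8 - 7 = 1
  B^(n-1-k) = 7^3 mod 251 = 92
  Delta = 1 * 92 mod 251 = 92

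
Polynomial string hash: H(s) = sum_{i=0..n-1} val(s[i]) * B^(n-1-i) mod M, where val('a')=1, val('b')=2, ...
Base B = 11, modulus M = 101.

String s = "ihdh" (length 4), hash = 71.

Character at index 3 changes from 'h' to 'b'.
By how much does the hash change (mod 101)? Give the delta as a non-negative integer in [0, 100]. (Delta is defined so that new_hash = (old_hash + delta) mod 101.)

Answer: 95

Derivation:
Delta formula: (val(new) - val(old)) * B^(n-1-k) mod M
  val('b') - val('h') = 2 - 8 = -6
  B^(n-1-k) = 11^0 mod 101 = 1
  Delta = -6 * 1 mod 101 = 95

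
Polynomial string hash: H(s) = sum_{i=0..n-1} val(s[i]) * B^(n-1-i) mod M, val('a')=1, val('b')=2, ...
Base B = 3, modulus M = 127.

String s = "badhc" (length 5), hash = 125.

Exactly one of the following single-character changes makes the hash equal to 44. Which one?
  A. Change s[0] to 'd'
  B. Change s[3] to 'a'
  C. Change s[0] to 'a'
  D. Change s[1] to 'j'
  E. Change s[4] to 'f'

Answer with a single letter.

Answer: C

Derivation:
Option A: s[0]='b'->'d', delta=(4-2)*3^4 mod 127 = 35, hash=125+35 mod 127 = 33
Option B: s[3]='h'->'a', delta=(1-8)*3^1 mod 127 = 106, hash=125+106 mod 127 = 104
Option C: s[0]='b'->'a', delta=(1-2)*3^4 mod 127 = 46, hash=125+46 mod 127 = 44 <-- target
Option D: s[1]='a'->'j', delta=(10-1)*3^3 mod 127 = 116, hash=125+116 mod 127 = 114
Option E: s[4]='c'->'f', delta=(6-3)*3^0 mod 127 = 3, hash=125+3 mod 127 = 1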